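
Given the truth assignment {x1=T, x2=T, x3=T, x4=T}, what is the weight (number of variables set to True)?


The weight is the number of variables assigned True.
True variables: x1, x2, x3, x4.
Weight = 4.

4


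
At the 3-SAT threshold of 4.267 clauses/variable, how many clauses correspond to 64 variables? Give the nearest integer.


The 3-SAT phase transition occurs at approximately 4.267 clauses per variable.
m = 4.267 * 64 = 273.088.
Rounded to nearest integer: 273.

273


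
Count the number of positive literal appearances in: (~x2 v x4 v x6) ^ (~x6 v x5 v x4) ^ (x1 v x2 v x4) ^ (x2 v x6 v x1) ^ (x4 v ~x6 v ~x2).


Scan each clause for unnegated literals.
Clause 1: 2 positive; Clause 2: 2 positive; Clause 3: 3 positive; Clause 4: 3 positive; Clause 5: 1 positive.
Total positive literal occurrences = 11.

11


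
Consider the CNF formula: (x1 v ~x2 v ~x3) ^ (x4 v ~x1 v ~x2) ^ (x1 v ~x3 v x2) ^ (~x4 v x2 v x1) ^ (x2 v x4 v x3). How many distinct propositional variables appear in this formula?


Identify each distinct variable in the formula.
Variables found: x1, x2, x3, x4.
Total distinct variables = 4.

4


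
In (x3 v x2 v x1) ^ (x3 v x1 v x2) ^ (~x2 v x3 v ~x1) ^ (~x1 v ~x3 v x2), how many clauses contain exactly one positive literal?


A definite clause has exactly one positive literal.
Clause 1: 3 positive -> not definite
Clause 2: 3 positive -> not definite
Clause 3: 1 positive -> definite
Clause 4: 1 positive -> definite
Definite clause count = 2.

2


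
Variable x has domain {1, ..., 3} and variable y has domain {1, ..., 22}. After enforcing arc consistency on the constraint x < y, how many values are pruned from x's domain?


For the constraint x < y, x needs a supporting value in y's domain.
x can be at most 21 (one less than y's maximum).
Valid x values from domain: 3 out of 3.
Pruned = 3 - 3 = 0.

0


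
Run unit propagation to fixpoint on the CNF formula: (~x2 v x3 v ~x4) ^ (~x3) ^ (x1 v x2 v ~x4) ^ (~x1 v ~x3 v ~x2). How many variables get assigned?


Unit propagation repeatedly assigns the literal in any unit clause, then simplifies.
Assignments in order: x3 = F.
No further unit clauses remain.
Total variables assigned = 1.

1


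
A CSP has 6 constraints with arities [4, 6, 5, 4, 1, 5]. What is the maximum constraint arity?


The arities are: 4, 6, 5, 4, 1, 5.
Scan for the maximum value.
Maximum arity = 6.

6


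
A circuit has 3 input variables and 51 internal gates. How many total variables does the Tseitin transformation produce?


The Tseitin transformation introduces one auxiliary variable per gate.
Total variables = inputs + gates = 3 + 51 = 54.

54


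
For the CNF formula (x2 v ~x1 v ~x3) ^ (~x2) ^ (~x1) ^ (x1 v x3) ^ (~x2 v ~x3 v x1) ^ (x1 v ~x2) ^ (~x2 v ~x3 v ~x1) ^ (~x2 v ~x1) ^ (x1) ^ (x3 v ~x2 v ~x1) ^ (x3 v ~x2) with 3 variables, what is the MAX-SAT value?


Enumerate all 8 truth assignments.
For each, count how many of the 11 clauses are satisfied.
The formula is not fully satisfiable, so the maximum is below 11.
Maximum simultaneously satisfiable clauses = 10.

10


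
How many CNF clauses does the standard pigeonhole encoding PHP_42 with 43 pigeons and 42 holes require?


The PHP encoding has two parts:
1) At-least-one-hole clauses: 43 (one per pigeon, each with 42 literals).
2) At-most-one-pigeon-per-hole clauses: 42 holes * C(43,2) = 42 * 903 = 37926.
Total clauses = 43 + 37926 = 37969.

37969


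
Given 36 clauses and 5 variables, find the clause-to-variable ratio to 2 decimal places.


Clause-to-variable ratio = clauses / variables.
36 / 5 = 7.2.

7.2


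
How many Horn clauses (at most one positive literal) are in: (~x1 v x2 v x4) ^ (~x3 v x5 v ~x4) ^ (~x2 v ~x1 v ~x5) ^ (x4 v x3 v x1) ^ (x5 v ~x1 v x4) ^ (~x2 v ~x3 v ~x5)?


A Horn clause has at most one positive literal.
Clause 1: 2 positive lit(s) -> not Horn
Clause 2: 1 positive lit(s) -> Horn
Clause 3: 0 positive lit(s) -> Horn
Clause 4: 3 positive lit(s) -> not Horn
Clause 5: 2 positive lit(s) -> not Horn
Clause 6: 0 positive lit(s) -> Horn
Total Horn clauses = 3.

3


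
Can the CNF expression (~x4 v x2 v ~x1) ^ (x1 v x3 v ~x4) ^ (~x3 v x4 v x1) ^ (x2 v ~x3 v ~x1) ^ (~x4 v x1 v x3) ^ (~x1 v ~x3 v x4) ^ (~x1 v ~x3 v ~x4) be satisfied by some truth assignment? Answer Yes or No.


Check all 16 possible truth assignments.
Number of satisfying assignments found: 7.
The formula is satisfiable.

Yes


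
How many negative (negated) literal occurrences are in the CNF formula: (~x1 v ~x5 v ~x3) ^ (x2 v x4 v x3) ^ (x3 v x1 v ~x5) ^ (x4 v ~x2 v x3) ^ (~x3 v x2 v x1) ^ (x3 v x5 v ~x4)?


Scan each clause for negated literals.
Clause 1: 3 negative; Clause 2: 0 negative; Clause 3: 1 negative; Clause 4: 1 negative; Clause 5: 1 negative; Clause 6: 1 negative.
Total negative literal occurrences = 7.

7


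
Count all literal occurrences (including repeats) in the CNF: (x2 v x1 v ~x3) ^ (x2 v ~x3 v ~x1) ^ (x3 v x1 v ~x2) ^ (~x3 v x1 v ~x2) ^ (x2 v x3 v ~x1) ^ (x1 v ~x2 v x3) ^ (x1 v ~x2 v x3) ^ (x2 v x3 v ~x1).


Clause lengths: 3, 3, 3, 3, 3, 3, 3, 3.
Sum = 3 + 3 + 3 + 3 + 3 + 3 + 3 + 3 = 24.

24


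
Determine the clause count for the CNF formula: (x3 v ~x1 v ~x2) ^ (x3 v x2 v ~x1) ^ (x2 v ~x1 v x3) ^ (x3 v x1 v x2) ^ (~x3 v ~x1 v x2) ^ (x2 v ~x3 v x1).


Each group enclosed in parentheses joined by ^ is one clause.
Counting the conjuncts: 6 clauses.

6


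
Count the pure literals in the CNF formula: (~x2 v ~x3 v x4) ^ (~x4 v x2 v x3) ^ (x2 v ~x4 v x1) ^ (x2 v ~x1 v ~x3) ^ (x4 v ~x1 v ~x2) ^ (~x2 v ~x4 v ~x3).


A pure literal appears in only one polarity across all clauses.
No pure literals found.
Count = 0.

0


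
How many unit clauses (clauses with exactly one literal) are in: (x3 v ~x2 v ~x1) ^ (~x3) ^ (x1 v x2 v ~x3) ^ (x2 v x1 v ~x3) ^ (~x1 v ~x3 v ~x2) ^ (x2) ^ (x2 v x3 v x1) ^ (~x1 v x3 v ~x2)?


A unit clause contains exactly one literal.
Unit clauses found: (~x3), (x2).
Count = 2.

2


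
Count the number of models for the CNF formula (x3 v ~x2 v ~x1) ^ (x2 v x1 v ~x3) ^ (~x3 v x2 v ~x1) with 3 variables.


Enumerate all 8 truth assignments over 3 variables.
Test each against every clause.
Satisfying assignments found: 5.

5


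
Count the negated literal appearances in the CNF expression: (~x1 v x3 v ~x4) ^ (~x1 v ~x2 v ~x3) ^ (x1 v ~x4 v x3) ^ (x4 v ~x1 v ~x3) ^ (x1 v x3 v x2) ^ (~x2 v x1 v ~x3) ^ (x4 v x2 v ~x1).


Scan each clause for negated literals.
Clause 1: 2 negative; Clause 2: 3 negative; Clause 3: 1 negative; Clause 4: 2 negative; Clause 5: 0 negative; Clause 6: 2 negative; Clause 7: 1 negative.
Total negative literal occurrences = 11.

11


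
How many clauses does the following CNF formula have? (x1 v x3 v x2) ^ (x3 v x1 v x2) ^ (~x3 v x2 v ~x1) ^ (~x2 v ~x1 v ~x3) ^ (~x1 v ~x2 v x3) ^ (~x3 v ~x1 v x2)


Each group enclosed in parentheses joined by ^ is one clause.
Counting the conjuncts: 6 clauses.

6


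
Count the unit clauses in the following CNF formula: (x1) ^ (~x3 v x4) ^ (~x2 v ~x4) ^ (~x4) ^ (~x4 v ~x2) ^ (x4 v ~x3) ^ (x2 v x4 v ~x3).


A unit clause contains exactly one literal.
Unit clauses found: (x1), (~x4).
Count = 2.

2


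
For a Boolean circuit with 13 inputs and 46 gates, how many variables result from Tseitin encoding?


The Tseitin transformation introduces one auxiliary variable per gate.
Total variables = inputs + gates = 13 + 46 = 59.

59


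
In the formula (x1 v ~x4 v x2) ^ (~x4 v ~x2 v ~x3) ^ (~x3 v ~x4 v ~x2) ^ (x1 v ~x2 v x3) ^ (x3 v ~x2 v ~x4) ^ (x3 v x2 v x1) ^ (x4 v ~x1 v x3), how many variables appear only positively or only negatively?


A pure literal appears in only one polarity across all clauses.
No pure literals found.
Count = 0.

0


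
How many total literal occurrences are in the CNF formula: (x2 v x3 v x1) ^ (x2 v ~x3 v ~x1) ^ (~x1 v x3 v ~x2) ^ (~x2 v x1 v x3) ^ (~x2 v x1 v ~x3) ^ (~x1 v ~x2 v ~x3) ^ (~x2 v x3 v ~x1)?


Clause lengths: 3, 3, 3, 3, 3, 3, 3.
Sum = 3 + 3 + 3 + 3 + 3 + 3 + 3 = 21.

21


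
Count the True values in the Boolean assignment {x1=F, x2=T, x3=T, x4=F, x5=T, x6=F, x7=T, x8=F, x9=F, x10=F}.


The weight is the number of variables assigned True.
True variables: x2, x3, x5, x7.
Weight = 4.

4


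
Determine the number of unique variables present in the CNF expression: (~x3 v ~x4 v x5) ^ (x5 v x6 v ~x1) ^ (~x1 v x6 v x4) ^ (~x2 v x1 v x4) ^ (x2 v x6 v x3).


Identify each distinct variable in the formula.
Variables found: x1, x2, x3, x4, x5, x6.
Total distinct variables = 6.

6


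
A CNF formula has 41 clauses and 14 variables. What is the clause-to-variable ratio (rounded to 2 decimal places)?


Clause-to-variable ratio = clauses / variables.
41 / 14 = 2.93.

2.93


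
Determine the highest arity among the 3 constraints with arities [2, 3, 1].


The arities are: 2, 3, 1.
Scan for the maximum value.
Maximum arity = 3.

3


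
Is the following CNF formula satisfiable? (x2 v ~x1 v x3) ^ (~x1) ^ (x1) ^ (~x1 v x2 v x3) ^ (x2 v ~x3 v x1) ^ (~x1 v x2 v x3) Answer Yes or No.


Check all 8 possible truth assignments.
Number of satisfying assignments found: 0.
The formula is unsatisfiable.

No


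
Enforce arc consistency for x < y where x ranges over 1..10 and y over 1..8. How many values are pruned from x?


For the constraint x < y, x needs a supporting value in y's domain.
x can be at most 7 (one less than y's maximum).
Valid x values from domain: 7 out of 10.
Pruned = 10 - 7 = 3.

3


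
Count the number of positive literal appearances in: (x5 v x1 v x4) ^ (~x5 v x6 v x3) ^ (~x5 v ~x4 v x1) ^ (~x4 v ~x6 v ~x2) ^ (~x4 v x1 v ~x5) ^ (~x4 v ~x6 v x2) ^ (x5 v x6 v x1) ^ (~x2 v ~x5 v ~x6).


Scan each clause for unnegated literals.
Clause 1: 3 positive; Clause 2: 2 positive; Clause 3: 1 positive; Clause 4: 0 positive; Clause 5: 1 positive; Clause 6: 1 positive; Clause 7: 3 positive; Clause 8: 0 positive.
Total positive literal occurrences = 11.

11


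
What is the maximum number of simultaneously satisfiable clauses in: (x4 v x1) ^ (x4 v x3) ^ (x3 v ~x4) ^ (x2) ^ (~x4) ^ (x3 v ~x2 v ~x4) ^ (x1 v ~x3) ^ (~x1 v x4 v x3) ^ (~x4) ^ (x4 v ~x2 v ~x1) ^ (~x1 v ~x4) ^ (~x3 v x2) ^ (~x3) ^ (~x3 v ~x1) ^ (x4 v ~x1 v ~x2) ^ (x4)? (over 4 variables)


Enumerate all 16 truth assignments.
For each, count how many of the 16 clauses are satisfied.
The formula is not fully satisfiable, so the maximum is below 16.
Maximum simultaneously satisfiable clauses = 13.

13


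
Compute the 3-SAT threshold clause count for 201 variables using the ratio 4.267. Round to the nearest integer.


The 3-SAT phase transition occurs at approximately 4.267 clauses per variable.
m = 4.267 * 201 = 857.667.
Rounded to nearest integer: 858.

858


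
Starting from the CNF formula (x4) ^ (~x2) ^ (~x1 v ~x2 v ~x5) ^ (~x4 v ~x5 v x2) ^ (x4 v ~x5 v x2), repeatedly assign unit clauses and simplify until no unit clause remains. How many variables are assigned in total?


Unit propagation repeatedly assigns the literal in any unit clause, then simplifies.
Assignments in order: x4 = T, x2 = F, x5 = F.
No further unit clauses remain.
Total variables assigned = 3.

3


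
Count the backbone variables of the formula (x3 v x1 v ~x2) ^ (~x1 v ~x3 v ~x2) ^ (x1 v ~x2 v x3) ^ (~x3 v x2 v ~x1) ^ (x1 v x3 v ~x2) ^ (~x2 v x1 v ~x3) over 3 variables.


Find all satisfying assignments: 4 model(s).
Check which variables have the same value in every model.
No variable is fixed across all models.
Backbone size = 0.

0


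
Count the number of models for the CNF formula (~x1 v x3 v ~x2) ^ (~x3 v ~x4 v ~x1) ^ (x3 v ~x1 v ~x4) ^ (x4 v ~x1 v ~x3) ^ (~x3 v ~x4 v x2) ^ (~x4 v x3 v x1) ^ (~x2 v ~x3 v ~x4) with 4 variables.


Enumerate all 16 truth assignments over 4 variables.
Test each against every clause.
Satisfying assignments found: 5.

5


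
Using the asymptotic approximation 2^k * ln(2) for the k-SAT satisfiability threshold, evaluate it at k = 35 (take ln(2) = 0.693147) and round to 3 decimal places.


Using the asymptotic formula: threshold ~ 2^k * ln(2).
2^35 = 34359738368.
34359738368 * 0.693147 = 23816349570.564.

23816349570.564


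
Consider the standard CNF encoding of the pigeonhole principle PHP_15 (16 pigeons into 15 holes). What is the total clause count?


The PHP encoding has two parts:
1) At-least-one-hole clauses: 16 (one per pigeon, each with 15 literals).
2) At-most-one-pigeon-per-hole clauses: 15 holes * C(16,2) = 15 * 120 = 1800.
Total clauses = 16 + 1800 = 1816.

1816


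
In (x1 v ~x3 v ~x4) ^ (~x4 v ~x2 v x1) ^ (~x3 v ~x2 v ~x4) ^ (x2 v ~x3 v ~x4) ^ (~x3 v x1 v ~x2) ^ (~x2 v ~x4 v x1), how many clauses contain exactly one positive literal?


A definite clause has exactly one positive literal.
Clause 1: 1 positive -> definite
Clause 2: 1 positive -> definite
Clause 3: 0 positive -> not definite
Clause 4: 1 positive -> definite
Clause 5: 1 positive -> definite
Clause 6: 1 positive -> definite
Definite clause count = 5.

5


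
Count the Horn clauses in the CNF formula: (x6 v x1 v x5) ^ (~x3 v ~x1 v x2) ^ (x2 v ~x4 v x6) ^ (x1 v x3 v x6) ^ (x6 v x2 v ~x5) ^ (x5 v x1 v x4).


A Horn clause has at most one positive literal.
Clause 1: 3 positive lit(s) -> not Horn
Clause 2: 1 positive lit(s) -> Horn
Clause 3: 2 positive lit(s) -> not Horn
Clause 4: 3 positive lit(s) -> not Horn
Clause 5: 2 positive lit(s) -> not Horn
Clause 6: 3 positive lit(s) -> not Horn
Total Horn clauses = 1.

1


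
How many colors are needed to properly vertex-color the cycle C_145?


An odd cycle cannot be 2-colored: alternating two colors around the cycle returns to the start with a conflict.
Since 145 is odd, three colors are required (and three suffice).
Chromatic number = 3.

3


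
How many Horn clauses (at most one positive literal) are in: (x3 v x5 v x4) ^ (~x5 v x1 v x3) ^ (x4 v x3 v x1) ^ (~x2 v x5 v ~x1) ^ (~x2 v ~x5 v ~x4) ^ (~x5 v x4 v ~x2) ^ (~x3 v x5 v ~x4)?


A Horn clause has at most one positive literal.
Clause 1: 3 positive lit(s) -> not Horn
Clause 2: 2 positive lit(s) -> not Horn
Clause 3: 3 positive lit(s) -> not Horn
Clause 4: 1 positive lit(s) -> Horn
Clause 5: 0 positive lit(s) -> Horn
Clause 6: 1 positive lit(s) -> Horn
Clause 7: 1 positive lit(s) -> Horn
Total Horn clauses = 4.

4


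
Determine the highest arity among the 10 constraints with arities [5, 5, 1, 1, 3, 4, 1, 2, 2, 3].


The arities are: 5, 5, 1, 1, 3, 4, 1, 2, 2, 3.
Scan for the maximum value.
Maximum arity = 5.

5


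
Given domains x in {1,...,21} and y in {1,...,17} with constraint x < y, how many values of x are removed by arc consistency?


For the constraint x < y, x needs a supporting value in y's domain.
x can be at most 16 (one less than y's maximum).
Valid x values from domain: 16 out of 21.
Pruned = 21 - 16 = 5.

5


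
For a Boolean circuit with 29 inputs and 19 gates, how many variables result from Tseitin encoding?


The Tseitin transformation introduces one auxiliary variable per gate.
Total variables = inputs + gates = 29 + 19 = 48.

48


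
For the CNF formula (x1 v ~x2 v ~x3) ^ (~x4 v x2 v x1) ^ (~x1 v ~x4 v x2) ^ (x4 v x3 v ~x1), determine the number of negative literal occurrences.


Scan each clause for negated literals.
Clause 1: 2 negative; Clause 2: 1 negative; Clause 3: 2 negative; Clause 4: 1 negative.
Total negative literal occurrences = 6.

6


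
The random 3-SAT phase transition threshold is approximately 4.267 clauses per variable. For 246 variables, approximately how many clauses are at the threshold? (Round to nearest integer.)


The 3-SAT phase transition occurs at approximately 4.267 clauses per variable.
m = 4.267 * 246 = 1049.682.
Rounded to nearest integer: 1050.

1050


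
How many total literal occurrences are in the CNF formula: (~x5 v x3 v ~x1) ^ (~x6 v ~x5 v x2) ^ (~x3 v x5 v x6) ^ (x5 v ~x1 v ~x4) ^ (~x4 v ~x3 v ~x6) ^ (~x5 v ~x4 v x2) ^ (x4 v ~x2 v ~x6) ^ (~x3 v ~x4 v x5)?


Clause lengths: 3, 3, 3, 3, 3, 3, 3, 3.
Sum = 3 + 3 + 3 + 3 + 3 + 3 + 3 + 3 = 24.

24


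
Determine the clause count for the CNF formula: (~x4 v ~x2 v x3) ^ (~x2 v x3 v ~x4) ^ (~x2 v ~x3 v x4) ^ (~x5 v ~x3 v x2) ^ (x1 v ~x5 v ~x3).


Each group enclosed in parentheses joined by ^ is one clause.
Counting the conjuncts: 5 clauses.

5


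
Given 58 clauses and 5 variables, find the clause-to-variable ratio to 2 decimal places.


Clause-to-variable ratio = clauses / variables.
58 / 5 = 11.6.

11.6


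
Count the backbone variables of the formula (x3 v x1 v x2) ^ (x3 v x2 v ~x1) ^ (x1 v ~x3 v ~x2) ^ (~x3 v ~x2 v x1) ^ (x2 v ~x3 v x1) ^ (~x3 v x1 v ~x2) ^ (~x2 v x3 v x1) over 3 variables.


Find all satisfying assignments: 3 model(s).
Check which variables have the same value in every model.
Fixed variables: x1=T.
Backbone size = 1.

1


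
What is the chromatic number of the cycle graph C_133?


An odd cycle cannot be 2-colored: alternating two colors around the cycle returns to the start with a conflict.
Since 133 is odd, three colors are required (and three suffice).
Chromatic number = 3.

3


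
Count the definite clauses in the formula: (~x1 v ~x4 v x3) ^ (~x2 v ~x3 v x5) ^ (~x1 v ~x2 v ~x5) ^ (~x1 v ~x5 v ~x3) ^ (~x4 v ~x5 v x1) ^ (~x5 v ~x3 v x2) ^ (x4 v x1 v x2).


A definite clause has exactly one positive literal.
Clause 1: 1 positive -> definite
Clause 2: 1 positive -> definite
Clause 3: 0 positive -> not definite
Clause 4: 0 positive -> not definite
Clause 5: 1 positive -> definite
Clause 6: 1 positive -> definite
Clause 7: 3 positive -> not definite
Definite clause count = 4.

4


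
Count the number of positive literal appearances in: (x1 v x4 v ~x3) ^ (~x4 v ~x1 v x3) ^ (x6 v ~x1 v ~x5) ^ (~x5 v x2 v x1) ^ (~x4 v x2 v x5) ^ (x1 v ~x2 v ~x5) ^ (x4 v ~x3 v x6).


Scan each clause for unnegated literals.
Clause 1: 2 positive; Clause 2: 1 positive; Clause 3: 1 positive; Clause 4: 2 positive; Clause 5: 2 positive; Clause 6: 1 positive; Clause 7: 2 positive.
Total positive literal occurrences = 11.

11


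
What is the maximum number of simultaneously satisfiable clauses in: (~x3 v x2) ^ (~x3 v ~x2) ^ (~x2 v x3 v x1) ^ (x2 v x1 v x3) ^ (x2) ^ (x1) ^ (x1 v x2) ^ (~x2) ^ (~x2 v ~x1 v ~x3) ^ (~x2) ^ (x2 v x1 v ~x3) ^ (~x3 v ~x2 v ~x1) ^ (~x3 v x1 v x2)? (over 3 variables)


Enumerate all 8 truth assignments.
For each, count how many of the 13 clauses are satisfied.
The formula is not fully satisfiable, so the maximum is below 13.
Maximum simultaneously satisfiable clauses = 12.

12


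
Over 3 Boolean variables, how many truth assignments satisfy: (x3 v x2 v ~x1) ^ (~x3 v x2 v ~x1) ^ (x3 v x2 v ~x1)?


Enumerate all 8 truth assignments over 3 variables.
Test each against every clause.
Satisfying assignments found: 6.

6


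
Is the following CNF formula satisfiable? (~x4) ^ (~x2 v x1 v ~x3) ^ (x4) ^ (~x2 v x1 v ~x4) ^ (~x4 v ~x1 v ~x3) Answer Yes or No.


Check all 16 possible truth assignments.
Number of satisfying assignments found: 0.
The formula is unsatisfiable.

No


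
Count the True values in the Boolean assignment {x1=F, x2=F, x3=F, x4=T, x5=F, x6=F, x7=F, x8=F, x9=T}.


The weight is the number of variables assigned True.
True variables: x4, x9.
Weight = 2.

2


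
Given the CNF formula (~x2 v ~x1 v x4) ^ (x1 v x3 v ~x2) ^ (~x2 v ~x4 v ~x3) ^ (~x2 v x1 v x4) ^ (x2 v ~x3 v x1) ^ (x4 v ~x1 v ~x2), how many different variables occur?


Identify each distinct variable in the formula.
Variables found: x1, x2, x3, x4.
Total distinct variables = 4.

4


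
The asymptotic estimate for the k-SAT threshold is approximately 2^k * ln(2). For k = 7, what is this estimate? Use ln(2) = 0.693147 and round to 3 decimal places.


Using the asymptotic formula: threshold ~ 2^k * ln(2).
2^7 = 128.
128 * 0.693147 = 88.723.

88.723


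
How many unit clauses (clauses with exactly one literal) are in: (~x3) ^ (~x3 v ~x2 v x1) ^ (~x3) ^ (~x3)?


A unit clause contains exactly one literal.
Unit clauses found: (~x3), (~x3), (~x3).
Count = 3.

3


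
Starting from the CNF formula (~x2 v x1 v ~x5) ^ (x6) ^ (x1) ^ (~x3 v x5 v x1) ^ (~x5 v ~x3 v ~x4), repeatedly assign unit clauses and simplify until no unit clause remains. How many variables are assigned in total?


Unit propagation repeatedly assigns the literal in any unit clause, then simplifies.
Assignments in order: x6 = T, x1 = T.
No further unit clauses remain.
Total variables assigned = 2.

2


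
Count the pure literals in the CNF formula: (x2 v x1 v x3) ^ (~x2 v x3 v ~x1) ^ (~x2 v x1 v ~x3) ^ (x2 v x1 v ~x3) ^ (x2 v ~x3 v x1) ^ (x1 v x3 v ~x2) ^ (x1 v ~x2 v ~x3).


A pure literal appears in only one polarity across all clauses.
No pure literals found.
Count = 0.

0


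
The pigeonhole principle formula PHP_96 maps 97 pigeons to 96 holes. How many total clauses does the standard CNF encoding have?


The PHP encoding has two parts:
1) At-least-one-hole clauses: 97 (one per pigeon, each with 96 literals).
2) At-most-one-pigeon-per-hole clauses: 96 holes * C(97,2) = 96 * 4656 = 446976.
Total clauses = 97 + 446976 = 447073.

447073


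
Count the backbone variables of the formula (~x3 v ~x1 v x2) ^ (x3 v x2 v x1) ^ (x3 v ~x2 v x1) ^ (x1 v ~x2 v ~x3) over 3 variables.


Find all satisfying assignments: 4 model(s).
Check which variables have the same value in every model.
No variable is fixed across all models.
Backbone size = 0.

0


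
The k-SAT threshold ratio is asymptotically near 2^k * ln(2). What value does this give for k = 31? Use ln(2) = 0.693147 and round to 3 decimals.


Using the asymptotic formula: threshold ~ 2^k * ln(2).
2^31 = 2147483648.
2147483648 * 0.693147 = 1488521848.16.

1488521848.16


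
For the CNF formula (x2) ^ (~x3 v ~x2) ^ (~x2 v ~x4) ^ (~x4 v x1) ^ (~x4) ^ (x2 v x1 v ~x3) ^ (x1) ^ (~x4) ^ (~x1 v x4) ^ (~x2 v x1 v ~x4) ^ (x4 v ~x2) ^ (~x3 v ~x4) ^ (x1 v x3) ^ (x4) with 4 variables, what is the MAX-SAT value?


Enumerate all 16 truth assignments.
For each, count how many of the 14 clauses are satisfied.
The formula is not fully satisfiable, so the maximum is below 14.
Maximum simultaneously satisfiable clauses = 11.

11


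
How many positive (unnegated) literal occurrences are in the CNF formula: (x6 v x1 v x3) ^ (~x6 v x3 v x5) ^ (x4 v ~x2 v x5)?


Scan each clause for unnegated literals.
Clause 1: 3 positive; Clause 2: 2 positive; Clause 3: 2 positive.
Total positive literal occurrences = 7.

7


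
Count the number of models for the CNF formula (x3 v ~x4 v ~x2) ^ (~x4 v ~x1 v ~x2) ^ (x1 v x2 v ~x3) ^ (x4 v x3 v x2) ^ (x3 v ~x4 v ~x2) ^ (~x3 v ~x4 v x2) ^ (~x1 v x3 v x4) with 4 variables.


Enumerate all 16 truth assignments over 4 variables.
Test each against every clause.
Satisfying assignments found: 7.

7


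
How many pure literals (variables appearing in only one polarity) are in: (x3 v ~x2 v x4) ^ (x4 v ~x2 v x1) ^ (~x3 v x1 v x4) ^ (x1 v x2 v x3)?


A pure literal appears in only one polarity across all clauses.
Pure literals: x1 (positive only), x4 (positive only).
Count = 2.

2


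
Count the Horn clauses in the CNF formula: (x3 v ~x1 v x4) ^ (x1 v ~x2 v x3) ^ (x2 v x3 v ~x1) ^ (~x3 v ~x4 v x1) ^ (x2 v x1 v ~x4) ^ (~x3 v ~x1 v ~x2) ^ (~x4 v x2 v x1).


A Horn clause has at most one positive literal.
Clause 1: 2 positive lit(s) -> not Horn
Clause 2: 2 positive lit(s) -> not Horn
Clause 3: 2 positive lit(s) -> not Horn
Clause 4: 1 positive lit(s) -> Horn
Clause 5: 2 positive lit(s) -> not Horn
Clause 6: 0 positive lit(s) -> Horn
Clause 7: 2 positive lit(s) -> not Horn
Total Horn clauses = 2.

2


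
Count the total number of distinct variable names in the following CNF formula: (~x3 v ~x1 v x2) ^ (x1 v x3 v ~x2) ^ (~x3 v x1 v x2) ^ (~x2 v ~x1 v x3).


Identify each distinct variable in the formula.
Variables found: x1, x2, x3.
Total distinct variables = 3.

3


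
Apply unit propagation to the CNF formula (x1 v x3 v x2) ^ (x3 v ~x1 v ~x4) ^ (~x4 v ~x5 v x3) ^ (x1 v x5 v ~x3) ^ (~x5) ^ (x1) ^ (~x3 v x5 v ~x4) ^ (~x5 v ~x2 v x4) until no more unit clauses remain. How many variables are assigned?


Unit propagation repeatedly assigns the literal in any unit clause, then simplifies.
Assignments in order: x5 = F, x1 = T.
No further unit clauses remain.
Total variables assigned = 2.

2


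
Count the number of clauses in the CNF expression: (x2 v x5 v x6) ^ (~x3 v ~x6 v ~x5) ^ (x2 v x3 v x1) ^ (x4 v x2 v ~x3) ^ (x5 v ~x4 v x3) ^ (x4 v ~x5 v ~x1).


Each group enclosed in parentheses joined by ^ is one clause.
Counting the conjuncts: 6 clauses.

6


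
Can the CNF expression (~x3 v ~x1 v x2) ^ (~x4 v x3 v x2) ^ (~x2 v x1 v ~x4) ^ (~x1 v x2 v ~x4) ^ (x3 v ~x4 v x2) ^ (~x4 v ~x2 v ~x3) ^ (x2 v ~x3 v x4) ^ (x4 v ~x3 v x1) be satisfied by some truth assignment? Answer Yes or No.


Check all 16 possible truth assignments.
Number of satisfying assignments found: 7.
The formula is satisfiable.

Yes


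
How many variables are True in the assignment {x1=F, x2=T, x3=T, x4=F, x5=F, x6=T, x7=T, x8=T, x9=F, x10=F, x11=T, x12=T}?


The weight is the number of variables assigned True.
True variables: x2, x3, x6, x7, x8, x11, x12.
Weight = 7.

7


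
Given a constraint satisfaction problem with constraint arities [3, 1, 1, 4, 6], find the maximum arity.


The arities are: 3, 1, 1, 4, 6.
Scan for the maximum value.
Maximum arity = 6.

6


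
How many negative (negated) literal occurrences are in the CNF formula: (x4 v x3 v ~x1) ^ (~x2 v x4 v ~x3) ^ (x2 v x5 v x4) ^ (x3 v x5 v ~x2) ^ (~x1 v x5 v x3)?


Scan each clause for negated literals.
Clause 1: 1 negative; Clause 2: 2 negative; Clause 3: 0 negative; Clause 4: 1 negative; Clause 5: 1 negative.
Total negative literal occurrences = 5.

5


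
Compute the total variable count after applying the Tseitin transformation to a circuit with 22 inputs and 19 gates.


The Tseitin transformation introduces one auxiliary variable per gate.
Total variables = inputs + gates = 22 + 19 = 41.

41


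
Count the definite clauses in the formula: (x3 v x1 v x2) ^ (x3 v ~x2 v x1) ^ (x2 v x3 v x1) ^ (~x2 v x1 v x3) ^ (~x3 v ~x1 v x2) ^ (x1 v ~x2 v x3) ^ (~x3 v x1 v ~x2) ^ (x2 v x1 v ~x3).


A definite clause has exactly one positive literal.
Clause 1: 3 positive -> not definite
Clause 2: 2 positive -> not definite
Clause 3: 3 positive -> not definite
Clause 4: 2 positive -> not definite
Clause 5: 1 positive -> definite
Clause 6: 2 positive -> not definite
Clause 7: 1 positive -> definite
Clause 8: 2 positive -> not definite
Definite clause count = 2.

2


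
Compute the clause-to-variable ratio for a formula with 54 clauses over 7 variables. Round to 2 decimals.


Clause-to-variable ratio = clauses / variables.
54 / 7 = 7.71.

7.71


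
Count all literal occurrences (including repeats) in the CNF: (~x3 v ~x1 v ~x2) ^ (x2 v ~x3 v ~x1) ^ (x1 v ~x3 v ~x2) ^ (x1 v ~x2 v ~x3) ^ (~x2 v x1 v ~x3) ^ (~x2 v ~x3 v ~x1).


Clause lengths: 3, 3, 3, 3, 3, 3.
Sum = 3 + 3 + 3 + 3 + 3 + 3 = 18.

18


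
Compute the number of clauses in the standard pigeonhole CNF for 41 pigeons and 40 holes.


The PHP encoding has two parts:
1) At-least-one-hole clauses: 41 (one per pigeon, each with 40 literals).
2) At-most-one-pigeon-per-hole clauses: 40 holes * C(41,2) = 40 * 820 = 32800.
Total clauses = 41 + 32800 = 32841.

32841


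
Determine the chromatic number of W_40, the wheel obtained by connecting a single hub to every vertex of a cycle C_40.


W_40 consists of the cycle C_40 together with a hub vertex adjacent to every cycle vertex.
The cycle C_40 needs 2 colors (even cycle -> 2).
The hub is adjacent to every cycle vertex, so it must receive a new color distinct from all of them.
Chromatic number = 2 + 1 = 3.

3


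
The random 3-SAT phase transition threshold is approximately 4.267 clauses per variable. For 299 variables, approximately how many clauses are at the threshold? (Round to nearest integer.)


The 3-SAT phase transition occurs at approximately 4.267 clauses per variable.
m = 4.267 * 299 = 1275.833.
Rounded to nearest integer: 1276.

1276


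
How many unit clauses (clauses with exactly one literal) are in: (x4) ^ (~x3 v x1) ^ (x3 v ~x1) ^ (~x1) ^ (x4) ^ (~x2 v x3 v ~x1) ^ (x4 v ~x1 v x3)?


A unit clause contains exactly one literal.
Unit clauses found: (x4), (~x1), (x4).
Count = 3.

3


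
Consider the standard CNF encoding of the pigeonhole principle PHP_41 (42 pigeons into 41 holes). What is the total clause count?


The PHP encoding has two parts:
1) At-least-one-hole clauses: 42 (one per pigeon, each with 41 literals).
2) At-most-one-pigeon-per-hole clauses: 41 holes * C(42,2) = 41 * 861 = 35301.
Total clauses = 42 + 35301 = 35343.

35343


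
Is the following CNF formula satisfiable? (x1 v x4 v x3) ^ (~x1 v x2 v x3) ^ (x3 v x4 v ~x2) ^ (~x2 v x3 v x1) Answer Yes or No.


Check all 16 possible truth assignments.
Number of satisfying assignments found: 10.
The formula is satisfiable.

Yes


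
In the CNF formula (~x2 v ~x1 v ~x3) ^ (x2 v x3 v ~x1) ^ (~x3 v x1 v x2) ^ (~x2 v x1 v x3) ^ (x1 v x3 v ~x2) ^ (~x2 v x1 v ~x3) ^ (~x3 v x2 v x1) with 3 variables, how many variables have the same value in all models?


Find all satisfying assignments: 3 model(s).
Check which variables have the same value in every model.
No variable is fixed across all models.
Backbone size = 0.

0


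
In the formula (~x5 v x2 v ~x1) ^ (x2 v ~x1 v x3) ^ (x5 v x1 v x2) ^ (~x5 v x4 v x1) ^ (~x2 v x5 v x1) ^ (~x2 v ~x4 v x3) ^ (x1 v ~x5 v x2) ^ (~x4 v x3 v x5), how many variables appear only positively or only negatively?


A pure literal appears in only one polarity across all clauses.
Pure literals: x3 (positive only).
Count = 1.

1


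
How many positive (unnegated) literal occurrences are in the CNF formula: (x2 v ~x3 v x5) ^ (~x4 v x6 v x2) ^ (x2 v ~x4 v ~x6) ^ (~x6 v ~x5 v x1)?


Scan each clause for unnegated literals.
Clause 1: 2 positive; Clause 2: 2 positive; Clause 3: 1 positive; Clause 4: 1 positive.
Total positive literal occurrences = 6.

6


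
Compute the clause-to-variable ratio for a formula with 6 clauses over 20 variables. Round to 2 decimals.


Clause-to-variable ratio = clauses / variables.
6 / 20 = 0.3.

0.3


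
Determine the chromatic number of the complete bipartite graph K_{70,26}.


K_{70,26} is bipartite by definition: the two parts are independent sets, with every edge crossing between them.
Color all vertices in one part with color 1 and all vertices in the other part with color 2.
Since the graph has at least one edge, one color does not suffice.
Chromatic number = 2.

2


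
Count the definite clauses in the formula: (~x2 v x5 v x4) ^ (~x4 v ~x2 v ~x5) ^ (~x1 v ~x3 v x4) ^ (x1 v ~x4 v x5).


A definite clause has exactly one positive literal.
Clause 1: 2 positive -> not definite
Clause 2: 0 positive -> not definite
Clause 3: 1 positive -> definite
Clause 4: 2 positive -> not definite
Definite clause count = 1.

1


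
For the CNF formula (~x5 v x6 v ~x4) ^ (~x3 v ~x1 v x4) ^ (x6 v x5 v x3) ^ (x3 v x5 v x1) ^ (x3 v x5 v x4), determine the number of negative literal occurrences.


Scan each clause for negated literals.
Clause 1: 2 negative; Clause 2: 2 negative; Clause 3: 0 negative; Clause 4: 0 negative; Clause 5: 0 negative.
Total negative literal occurrences = 4.

4


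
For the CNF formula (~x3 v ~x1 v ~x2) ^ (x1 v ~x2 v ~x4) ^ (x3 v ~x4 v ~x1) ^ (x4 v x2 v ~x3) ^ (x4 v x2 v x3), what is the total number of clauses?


Each group enclosed in parentheses joined by ^ is one clause.
Counting the conjuncts: 5 clauses.

5


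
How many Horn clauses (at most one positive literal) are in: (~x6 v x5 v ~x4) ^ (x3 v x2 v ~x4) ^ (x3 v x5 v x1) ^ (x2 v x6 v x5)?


A Horn clause has at most one positive literal.
Clause 1: 1 positive lit(s) -> Horn
Clause 2: 2 positive lit(s) -> not Horn
Clause 3: 3 positive lit(s) -> not Horn
Clause 4: 3 positive lit(s) -> not Horn
Total Horn clauses = 1.

1


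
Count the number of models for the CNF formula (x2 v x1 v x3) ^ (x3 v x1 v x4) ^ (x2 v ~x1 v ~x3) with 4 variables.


Enumerate all 16 truth assignments over 4 variables.
Test each against every clause.
Satisfying assignments found: 11.

11


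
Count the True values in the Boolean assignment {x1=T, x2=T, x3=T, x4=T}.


The weight is the number of variables assigned True.
True variables: x1, x2, x3, x4.
Weight = 4.

4


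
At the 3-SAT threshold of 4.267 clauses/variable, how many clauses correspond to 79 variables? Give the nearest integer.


The 3-SAT phase transition occurs at approximately 4.267 clauses per variable.
m = 4.267 * 79 = 337.093.
Rounded to nearest integer: 337.

337


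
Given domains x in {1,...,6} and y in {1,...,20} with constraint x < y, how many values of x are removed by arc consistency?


For the constraint x < y, x needs a supporting value in y's domain.
x can be at most 19 (one less than y's maximum).
Valid x values from domain: 6 out of 6.
Pruned = 6 - 6 = 0.

0


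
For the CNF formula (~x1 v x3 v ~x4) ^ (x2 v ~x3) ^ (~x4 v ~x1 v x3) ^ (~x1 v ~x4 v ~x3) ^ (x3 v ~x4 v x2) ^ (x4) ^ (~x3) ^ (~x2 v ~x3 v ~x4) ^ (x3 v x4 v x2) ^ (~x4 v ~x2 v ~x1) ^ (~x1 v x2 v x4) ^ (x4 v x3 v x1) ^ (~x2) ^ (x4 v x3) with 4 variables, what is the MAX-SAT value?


Enumerate all 16 truth assignments.
For each, count how many of the 14 clauses are satisfied.
The formula is not fully satisfiable, so the maximum is below 14.
Maximum simultaneously satisfiable clauses = 13.

13


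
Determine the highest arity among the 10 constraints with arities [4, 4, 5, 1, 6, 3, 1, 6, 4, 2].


The arities are: 4, 4, 5, 1, 6, 3, 1, 6, 4, 2.
Scan for the maximum value.
Maximum arity = 6.

6


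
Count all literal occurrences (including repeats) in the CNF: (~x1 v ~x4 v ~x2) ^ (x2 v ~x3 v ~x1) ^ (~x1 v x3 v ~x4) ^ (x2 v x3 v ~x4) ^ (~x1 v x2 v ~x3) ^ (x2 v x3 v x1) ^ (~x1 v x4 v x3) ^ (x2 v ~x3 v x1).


Clause lengths: 3, 3, 3, 3, 3, 3, 3, 3.
Sum = 3 + 3 + 3 + 3 + 3 + 3 + 3 + 3 = 24.

24


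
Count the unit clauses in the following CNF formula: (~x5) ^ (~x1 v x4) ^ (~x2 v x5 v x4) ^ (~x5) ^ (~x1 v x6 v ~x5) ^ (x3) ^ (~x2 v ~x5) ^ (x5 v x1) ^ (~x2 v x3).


A unit clause contains exactly one literal.
Unit clauses found: (~x5), (~x5), (x3).
Count = 3.

3


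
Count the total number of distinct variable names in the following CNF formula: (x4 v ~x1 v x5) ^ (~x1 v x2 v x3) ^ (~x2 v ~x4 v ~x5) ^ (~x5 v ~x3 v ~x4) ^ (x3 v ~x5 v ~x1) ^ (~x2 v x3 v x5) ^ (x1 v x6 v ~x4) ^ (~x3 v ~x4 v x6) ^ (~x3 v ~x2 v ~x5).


Identify each distinct variable in the formula.
Variables found: x1, x2, x3, x4, x5, x6.
Total distinct variables = 6.

6


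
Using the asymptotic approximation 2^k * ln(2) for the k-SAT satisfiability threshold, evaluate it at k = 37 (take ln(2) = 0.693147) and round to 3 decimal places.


Using the asymptotic formula: threshold ~ 2^k * ln(2).
2^37 = 137438953472.
137438953472 * 0.693147 = 95265398282.256.

95265398282.256


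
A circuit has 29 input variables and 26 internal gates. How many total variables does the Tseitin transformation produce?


The Tseitin transformation introduces one auxiliary variable per gate.
Total variables = inputs + gates = 29 + 26 = 55.

55


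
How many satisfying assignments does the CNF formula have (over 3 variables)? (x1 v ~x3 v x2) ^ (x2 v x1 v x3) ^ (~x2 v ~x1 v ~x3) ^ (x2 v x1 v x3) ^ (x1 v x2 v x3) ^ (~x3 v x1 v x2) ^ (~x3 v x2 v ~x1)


Enumerate all 8 truth assignments over 3 variables.
Test each against every clause.
Satisfying assignments found: 4.

4


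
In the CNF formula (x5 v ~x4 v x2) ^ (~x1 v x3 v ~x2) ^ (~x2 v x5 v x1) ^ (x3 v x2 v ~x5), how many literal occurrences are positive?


Scan each clause for unnegated literals.
Clause 1: 2 positive; Clause 2: 1 positive; Clause 3: 2 positive; Clause 4: 2 positive.
Total positive literal occurrences = 7.

7


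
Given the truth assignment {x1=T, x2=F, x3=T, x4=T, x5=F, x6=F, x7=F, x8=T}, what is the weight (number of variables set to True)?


The weight is the number of variables assigned True.
True variables: x1, x3, x4, x8.
Weight = 4.

4


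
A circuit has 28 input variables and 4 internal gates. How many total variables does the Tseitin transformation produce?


The Tseitin transformation introduces one auxiliary variable per gate.
Total variables = inputs + gates = 28 + 4 = 32.

32


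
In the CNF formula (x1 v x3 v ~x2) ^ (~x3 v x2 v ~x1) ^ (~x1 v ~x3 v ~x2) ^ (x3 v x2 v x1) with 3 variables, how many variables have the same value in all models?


Find all satisfying assignments: 4 model(s).
Check which variables have the same value in every model.
No variable is fixed across all models.
Backbone size = 0.

0


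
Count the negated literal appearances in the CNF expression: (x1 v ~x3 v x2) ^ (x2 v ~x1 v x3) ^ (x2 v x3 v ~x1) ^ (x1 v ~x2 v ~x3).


Scan each clause for negated literals.
Clause 1: 1 negative; Clause 2: 1 negative; Clause 3: 1 negative; Clause 4: 2 negative.
Total negative literal occurrences = 5.

5


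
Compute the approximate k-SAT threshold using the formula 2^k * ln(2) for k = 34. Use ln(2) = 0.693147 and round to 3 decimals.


Using the asymptotic formula: threshold ~ 2^k * ln(2).
2^34 = 17179869184.
17179869184 * 0.693147 = 11908174785.282.

11908174785.282


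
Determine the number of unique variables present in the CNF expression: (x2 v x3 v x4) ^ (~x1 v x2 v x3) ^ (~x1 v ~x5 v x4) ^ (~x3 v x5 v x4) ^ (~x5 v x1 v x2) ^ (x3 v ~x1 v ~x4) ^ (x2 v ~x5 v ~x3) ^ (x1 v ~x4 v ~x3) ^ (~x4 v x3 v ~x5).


Identify each distinct variable in the formula.
Variables found: x1, x2, x3, x4, x5.
Total distinct variables = 5.

5


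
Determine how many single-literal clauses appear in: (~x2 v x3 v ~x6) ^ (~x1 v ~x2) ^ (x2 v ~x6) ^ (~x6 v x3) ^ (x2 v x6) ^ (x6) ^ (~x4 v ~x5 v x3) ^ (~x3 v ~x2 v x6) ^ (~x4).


A unit clause contains exactly one literal.
Unit clauses found: (x6), (~x4).
Count = 2.

2


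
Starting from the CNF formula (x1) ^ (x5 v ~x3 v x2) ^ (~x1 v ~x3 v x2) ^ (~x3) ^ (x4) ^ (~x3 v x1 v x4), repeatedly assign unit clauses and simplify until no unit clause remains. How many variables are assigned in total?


Unit propagation repeatedly assigns the literal in any unit clause, then simplifies.
Assignments in order: x1 = T, x3 = F, x4 = T.
No further unit clauses remain.
Total variables assigned = 3.

3


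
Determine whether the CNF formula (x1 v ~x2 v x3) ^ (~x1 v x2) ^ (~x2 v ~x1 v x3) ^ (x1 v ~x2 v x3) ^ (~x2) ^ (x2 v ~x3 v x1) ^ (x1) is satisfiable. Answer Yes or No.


Check all 8 possible truth assignments.
Number of satisfying assignments found: 0.
The formula is unsatisfiable.

No


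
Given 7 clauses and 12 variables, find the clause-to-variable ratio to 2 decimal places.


Clause-to-variable ratio = clauses / variables.
7 / 12 = 0.58.

0.58


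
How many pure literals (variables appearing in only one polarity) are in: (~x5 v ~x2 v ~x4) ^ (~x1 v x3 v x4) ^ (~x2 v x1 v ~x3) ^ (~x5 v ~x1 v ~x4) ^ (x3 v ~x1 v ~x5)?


A pure literal appears in only one polarity across all clauses.
Pure literals: x2 (negative only), x5 (negative only).
Count = 2.

2


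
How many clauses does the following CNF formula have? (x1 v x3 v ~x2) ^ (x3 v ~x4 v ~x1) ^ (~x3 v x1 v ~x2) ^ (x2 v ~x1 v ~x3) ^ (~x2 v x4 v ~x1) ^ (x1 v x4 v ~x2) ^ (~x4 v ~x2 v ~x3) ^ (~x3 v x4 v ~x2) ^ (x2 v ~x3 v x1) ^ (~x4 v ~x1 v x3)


Each group enclosed in parentheses joined by ^ is one clause.
Counting the conjuncts: 10 clauses.

10


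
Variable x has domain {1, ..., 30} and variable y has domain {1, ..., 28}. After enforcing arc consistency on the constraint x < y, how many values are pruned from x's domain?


For the constraint x < y, x needs a supporting value in y's domain.
x can be at most 27 (one less than y's maximum).
Valid x values from domain: 27 out of 30.
Pruned = 30 - 27 = 3.

3


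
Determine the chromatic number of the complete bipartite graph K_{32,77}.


K_{32,77} is bipartite by definition: the two parts are independent sets, with every edge crossing between them.
Color all vertices in one part with color 1 and all vertices in the other part with color 2.
Since the graph has at least one edge, one color does not suffice.
Chromatic number = 2.

2
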